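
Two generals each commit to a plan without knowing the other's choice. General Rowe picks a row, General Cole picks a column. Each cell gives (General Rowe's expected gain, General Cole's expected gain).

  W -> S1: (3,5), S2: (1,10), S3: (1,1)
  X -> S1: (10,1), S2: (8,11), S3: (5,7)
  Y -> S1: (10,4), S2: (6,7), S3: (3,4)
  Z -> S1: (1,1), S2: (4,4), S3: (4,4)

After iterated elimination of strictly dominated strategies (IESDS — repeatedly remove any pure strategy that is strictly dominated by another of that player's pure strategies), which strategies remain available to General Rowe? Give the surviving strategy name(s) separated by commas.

X

General Rowe's strategy W is strictly dominated by X (S1: 10>3, S2: 8>1, S3: 5>1) and is removed.
Row Z is eliminated: X beats it against every remaining column (S1: 10>1, S2: 8>4, S3: 5>4).
For General Cole, S2 strictly dominates S1 on the remaining rows (X: 11>1, Y: 7>4); eliminate S1.
For General Rowe, X strictly dominates Y on the remaining columns (S2: 8>6, S3: 5>3); eliminate Y.
Column S3 is eliminated: S2 beats it against every remaining row (X: 11>7).
Among the remaining strategies, none is strictly dominated by another pure strategy of the same player, so the elimination stops.
Surviving strategies — General Rowe: {X}; General Cole: {S2}.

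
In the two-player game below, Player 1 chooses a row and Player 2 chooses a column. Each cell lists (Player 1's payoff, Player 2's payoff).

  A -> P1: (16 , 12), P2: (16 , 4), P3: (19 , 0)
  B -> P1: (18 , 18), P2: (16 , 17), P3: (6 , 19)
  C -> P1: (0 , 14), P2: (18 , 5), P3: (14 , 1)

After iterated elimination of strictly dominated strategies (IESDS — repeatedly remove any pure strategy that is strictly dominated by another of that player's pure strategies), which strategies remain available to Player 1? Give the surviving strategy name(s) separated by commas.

A, B

For Player 2, P1 strictly dominates P2 on the remaining rows (A: 12>4, B: 18>17, C: 14>5); eliminate P2.
Row C is eliminated: A beats it against every remaining column (P1: 16>0, P3: 19>14).
Among the remaining strategies, none is strictly dominated by another pure strategy of the same player, so the elimination stops.
Surviving strategies — Player 1: {A, B}; Player 2: {P1, P3}.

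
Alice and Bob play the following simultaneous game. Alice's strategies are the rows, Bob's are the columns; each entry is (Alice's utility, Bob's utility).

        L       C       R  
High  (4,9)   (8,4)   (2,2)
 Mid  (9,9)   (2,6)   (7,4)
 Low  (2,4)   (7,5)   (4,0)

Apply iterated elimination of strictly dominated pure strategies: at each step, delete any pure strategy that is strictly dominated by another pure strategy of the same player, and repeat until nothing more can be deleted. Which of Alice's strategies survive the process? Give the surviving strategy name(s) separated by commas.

For Bob, L strictly dominates R on the remaining rows (High: 9>2, Mid: 9>4, Low: 4>0); eliminate R.
Alice's strategy Low is strictly dominated by High (L: 4>2, C: 8>7) and is removed.
For Bob, L strictly dominates C on the remaining rows (High: 9>4, Mid: 9>6); eliminate C.
Alice's strategy High is strictly dominated by Mid (L: 9>4) and is removed.
Among the remaining strategies, none is strictly dominated by another pure strategy of the same player, so the elimination stops.
Surviving strategies — Alice: {Mid}; Bob: {L}.

Mid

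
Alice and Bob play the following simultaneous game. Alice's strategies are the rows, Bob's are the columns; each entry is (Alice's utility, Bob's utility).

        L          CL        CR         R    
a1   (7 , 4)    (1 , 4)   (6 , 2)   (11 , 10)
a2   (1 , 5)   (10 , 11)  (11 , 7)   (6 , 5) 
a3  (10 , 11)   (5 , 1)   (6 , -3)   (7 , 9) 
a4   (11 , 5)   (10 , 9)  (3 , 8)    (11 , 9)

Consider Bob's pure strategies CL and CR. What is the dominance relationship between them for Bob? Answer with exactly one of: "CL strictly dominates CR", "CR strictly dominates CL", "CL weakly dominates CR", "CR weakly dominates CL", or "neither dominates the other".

CL's payoffs vs CR's, by Alice's action — a1: 4>2, a2: 11>7, a3: 1>-3, a4: 9>8.
CL gives a strictly higher payoff against every action of Alice, so CL strictly dominates CR.

CL strictly dominates CR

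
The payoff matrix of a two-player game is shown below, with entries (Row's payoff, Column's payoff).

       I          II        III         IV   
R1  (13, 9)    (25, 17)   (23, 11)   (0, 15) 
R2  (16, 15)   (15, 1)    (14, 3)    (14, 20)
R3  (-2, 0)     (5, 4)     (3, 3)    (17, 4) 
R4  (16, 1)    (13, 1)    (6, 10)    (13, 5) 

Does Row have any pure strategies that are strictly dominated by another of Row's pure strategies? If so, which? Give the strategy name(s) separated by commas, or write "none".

R1: no other strategy beats it everywhere (R2 at II (25>15); R3 at I (13>-2); R4 at II (25>13)).
R2 is not dominated — it holds its own against R1 at I (16>13); R3 at I (16>-2); R4 at I (16=16).
R3: no other strategy beats it everywhere (R1 at IV (17>0); R2 at IV (17>14); R4 at IV (17>13)).
Nothing dominates R4: R1 at I (16>13); R2 at I (16=16); R3 at I (16>-2).

none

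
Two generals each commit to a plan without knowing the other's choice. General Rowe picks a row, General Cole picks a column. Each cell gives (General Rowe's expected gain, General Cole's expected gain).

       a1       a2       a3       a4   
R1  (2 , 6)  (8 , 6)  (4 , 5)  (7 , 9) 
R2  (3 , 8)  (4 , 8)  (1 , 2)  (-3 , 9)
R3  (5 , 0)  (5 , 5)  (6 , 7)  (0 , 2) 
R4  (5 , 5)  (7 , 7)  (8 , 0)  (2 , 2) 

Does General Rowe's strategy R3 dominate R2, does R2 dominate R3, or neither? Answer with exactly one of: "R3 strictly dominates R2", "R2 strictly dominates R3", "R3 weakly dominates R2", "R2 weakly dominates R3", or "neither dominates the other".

R3 strictly dominates R2

R3's payoffs vs R2's, by General Cole's action — a1: 5>3, a2: 5>4, a3: 6>1, a4: 0>-3.
Every comparison favours R3, so R3 strictly dominates R2.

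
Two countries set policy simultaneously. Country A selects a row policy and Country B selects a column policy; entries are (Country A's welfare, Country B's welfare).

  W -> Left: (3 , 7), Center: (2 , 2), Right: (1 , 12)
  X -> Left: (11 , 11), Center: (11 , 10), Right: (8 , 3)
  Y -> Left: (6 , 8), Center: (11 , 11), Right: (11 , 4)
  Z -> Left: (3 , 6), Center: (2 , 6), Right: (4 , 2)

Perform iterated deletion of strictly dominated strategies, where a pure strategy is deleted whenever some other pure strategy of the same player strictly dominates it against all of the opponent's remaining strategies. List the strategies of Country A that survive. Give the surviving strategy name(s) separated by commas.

X, Y

Country A's strategy W is strictly dominated by X (Left: 11>3, Center: 11>2, Right: 8>1) and is removed.
For Country A, X strictly dominates Z on the remaining columns (Left: 11>3, Center: 11>2, Right: 8>4); eliminate Z.
For Country B, Left strictly dominates Right on the remaining rows (X: 11>3, Y: 8>4); eliminate Right.
Among the remaining strategies, none is strictly dominated by another pure strategy of the same player, so the elimination stops.
Surviving strategies — Country A: {X, Y}; Country B: {Left, Center}.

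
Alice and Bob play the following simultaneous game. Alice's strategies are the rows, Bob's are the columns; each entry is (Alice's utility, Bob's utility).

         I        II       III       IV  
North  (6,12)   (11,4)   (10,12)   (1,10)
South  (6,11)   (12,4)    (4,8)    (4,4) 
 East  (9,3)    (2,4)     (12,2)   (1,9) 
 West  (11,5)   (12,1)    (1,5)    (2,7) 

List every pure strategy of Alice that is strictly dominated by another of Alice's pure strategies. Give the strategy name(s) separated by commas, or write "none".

none

Nothing dominates North: South at I (6=6); East at II (11>2); West at III (10>1).
South is not dominated — it holds its own against North at I (6=6); East at II (12>2); West at II (12=12).
East is not dominated — it holds its own against North at I (9>6); South at I (9>6); West at III (12>1).
West is not dominated — it holds its own against North at I (11>6); South at I (11>6); East at I (11>9).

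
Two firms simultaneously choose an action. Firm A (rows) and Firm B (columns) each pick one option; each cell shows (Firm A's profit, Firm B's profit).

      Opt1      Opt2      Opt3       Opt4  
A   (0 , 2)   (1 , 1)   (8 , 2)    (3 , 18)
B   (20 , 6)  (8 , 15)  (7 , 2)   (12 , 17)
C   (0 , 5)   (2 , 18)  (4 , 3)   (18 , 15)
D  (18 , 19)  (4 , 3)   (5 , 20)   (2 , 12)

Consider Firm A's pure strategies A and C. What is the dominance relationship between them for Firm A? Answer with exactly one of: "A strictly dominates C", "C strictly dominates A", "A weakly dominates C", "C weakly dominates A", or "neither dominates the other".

Compare A to C across each opponent action: Opt1: 0=0, Opt2: 1<2, Opt3: 8>4, Opt4: 3<18.
A does better at Opt3 but worse at Opt2, Opt4; neither strategy dominates the other.

neither dominates the other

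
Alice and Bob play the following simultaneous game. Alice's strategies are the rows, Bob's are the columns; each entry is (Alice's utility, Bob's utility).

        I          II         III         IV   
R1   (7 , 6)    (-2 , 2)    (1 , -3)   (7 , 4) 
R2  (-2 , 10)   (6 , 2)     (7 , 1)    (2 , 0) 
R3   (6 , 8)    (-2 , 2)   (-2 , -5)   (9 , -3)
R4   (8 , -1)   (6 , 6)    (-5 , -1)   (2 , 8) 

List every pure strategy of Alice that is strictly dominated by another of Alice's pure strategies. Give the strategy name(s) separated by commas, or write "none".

none

Nothing dominates R1: R2 at I (7>-2); R3 at I (7>6); R4 at III (1>-5).
R2: no other strategy beats it everywhere (R1 at II (6>-2); R3 at II (6>-2); R4 at II (6=6)).
Nothing dominates R3: R1 at II (-2=-2); R2 at I (6>-2); R4 at III (-2>-5).
Nothing dominates R4: R1 at I (8>7); R2 at I (8>-2); R3 at I (8>6).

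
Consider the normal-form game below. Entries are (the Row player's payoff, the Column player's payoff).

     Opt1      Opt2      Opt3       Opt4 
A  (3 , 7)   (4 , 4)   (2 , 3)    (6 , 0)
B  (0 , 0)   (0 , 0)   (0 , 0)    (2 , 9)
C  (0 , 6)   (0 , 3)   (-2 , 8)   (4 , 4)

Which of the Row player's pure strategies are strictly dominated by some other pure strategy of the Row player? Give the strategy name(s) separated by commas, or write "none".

Nothing dominates A: B at Opt1 (3>0); C at Opt1 (3>0).
B: dominated, since A does at least as well everywhere (Opt1: 3>0, Opt2: 4>0, Opt3: 2>0, Opt4: 6>2).
C is strictly dominated by A (Opt1: 3>0, Opt2: 4>0, Opt3: 2>-2, Opt4: 6>4).

B, C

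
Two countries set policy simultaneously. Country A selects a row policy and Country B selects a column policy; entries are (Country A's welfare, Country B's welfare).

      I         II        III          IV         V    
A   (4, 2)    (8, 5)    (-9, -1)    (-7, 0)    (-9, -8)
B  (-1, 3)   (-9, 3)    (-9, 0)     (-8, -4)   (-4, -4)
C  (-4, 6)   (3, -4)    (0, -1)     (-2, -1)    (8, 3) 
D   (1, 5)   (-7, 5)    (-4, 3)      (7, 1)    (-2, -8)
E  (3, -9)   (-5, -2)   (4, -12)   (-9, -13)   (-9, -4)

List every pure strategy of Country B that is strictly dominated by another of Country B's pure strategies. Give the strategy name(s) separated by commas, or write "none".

III, IV

I is not dominated — it holds its own against II at B (3=3); III at A (2>-1); IV at A (2>0); V at A (2>-8).
II is not dominated — it holds its own against I at A (5>2); III at A (5>-1); IV at A (5>0); V at A (5>-8).
I strictly dominates III — A: 2>-1, B: 3>0, C: 6>-1, D: 5>3, E: -9>-12.
I strictly dominates IV — A: 2>0, B: 3>-4, C: 6>-1, D: 5>1, E: -9>-13.
V is not dominated — it holds its own against I at E (-4>-9); II at C (3>-4); III at C (3>-1); IV at B (-4=-4).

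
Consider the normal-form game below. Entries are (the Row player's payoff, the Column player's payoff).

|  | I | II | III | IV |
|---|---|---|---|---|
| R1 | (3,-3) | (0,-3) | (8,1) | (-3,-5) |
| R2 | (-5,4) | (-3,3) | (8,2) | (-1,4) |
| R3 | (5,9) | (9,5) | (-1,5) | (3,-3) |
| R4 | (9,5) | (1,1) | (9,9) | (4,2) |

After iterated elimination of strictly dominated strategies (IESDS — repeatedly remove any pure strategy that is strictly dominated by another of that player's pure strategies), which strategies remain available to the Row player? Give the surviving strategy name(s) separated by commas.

The Row player's strategy R1 is strictly dominated by R4 (I: 9>3, II: 1>0, III: 9>8, IV: 4>-3) and is removed.
For the Row player, R4 strictly dominates R2 on the remaining columns (I: 9>-5, II: 1>-3, III: 9>8, IV: 4>-1); eliminate R2.
The Column player's strategy II is strictly dominated by I (R3: 9>5, R4: 5>1) and is removed.
Row R3 is eliminated: R4 beats it against every remaining column (I: 9>5, III: 9>-1, IV: 4>3).
The Column player's strategy I is strictly dominated by III (R4: 9>5) and is removed.
For the Column player, III strictly dominates IV on the remaining rows (R4: 9>2); eliminate IV.
Among the remaining strategies, none is strictly dominated by another pure strategy of the same player, so the elimination stops.
Surviving strategies — the Row player: {R4}; the Column player: {III}.

R4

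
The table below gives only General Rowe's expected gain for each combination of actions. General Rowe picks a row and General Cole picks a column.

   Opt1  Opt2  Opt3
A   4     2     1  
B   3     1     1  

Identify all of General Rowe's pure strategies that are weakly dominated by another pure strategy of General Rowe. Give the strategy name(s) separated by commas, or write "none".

A is not dominated — it holds its own against B at Opt1 (4>3).
B is weakly dominated by A (Opt1: 4>3, Opt2: 2>1, Opt3: 1=1).

B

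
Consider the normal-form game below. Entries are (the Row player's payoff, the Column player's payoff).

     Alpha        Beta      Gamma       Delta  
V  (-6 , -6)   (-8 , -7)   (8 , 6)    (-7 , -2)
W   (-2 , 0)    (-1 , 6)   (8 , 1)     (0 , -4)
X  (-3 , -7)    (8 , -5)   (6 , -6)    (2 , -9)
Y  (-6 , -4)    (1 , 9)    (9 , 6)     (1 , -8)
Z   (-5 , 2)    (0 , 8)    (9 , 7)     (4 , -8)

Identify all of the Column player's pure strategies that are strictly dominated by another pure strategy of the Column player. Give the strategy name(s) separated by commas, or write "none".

Alpha, Delta

Gamma strictly dominates Alpha — V: 6>-6, W: 1>0, X: -6>-7, Y: 6>-4, Z: 7>2.
Beta: no other strategy beats it everywhere (Alpha at W (6>0); Gamma at W (6>1); Delta at W (6>-4)).
Gamma: no other strategy beats it everywhere (Alpha at V (6>-6); Beta at V (6>-7); Delta at V (6>-2)).
Gamma strictly dominates Delta — V: 6>-2, W: 1>-4, X: -6>-9, Y: 6>-8, Z: 7>-8.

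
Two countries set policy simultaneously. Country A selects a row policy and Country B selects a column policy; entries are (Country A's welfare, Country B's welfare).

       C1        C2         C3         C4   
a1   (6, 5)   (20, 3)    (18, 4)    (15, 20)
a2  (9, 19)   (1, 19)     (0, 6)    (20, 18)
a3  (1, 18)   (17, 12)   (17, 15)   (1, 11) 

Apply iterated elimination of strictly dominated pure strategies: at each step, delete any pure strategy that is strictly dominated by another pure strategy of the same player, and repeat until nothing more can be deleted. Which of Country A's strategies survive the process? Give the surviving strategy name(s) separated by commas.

a1, a2

For Country A, a1 strictly dominates a3 on the remaining columns (C1: 6>1, C2: 20>17, C3: 18>17, C4: 15>1); eliminate a3.
Country B's strategy C3 is strictly dominated by C1 (a1: 5>4, a2: 19>6) and is removed.
Among the remaining strategies, none is strictly dominated by another pure strategy of the same player, so the elimination stops.
Surviving strategies — Country A: {a1, a2}; Country B: {C1, C2, C4}.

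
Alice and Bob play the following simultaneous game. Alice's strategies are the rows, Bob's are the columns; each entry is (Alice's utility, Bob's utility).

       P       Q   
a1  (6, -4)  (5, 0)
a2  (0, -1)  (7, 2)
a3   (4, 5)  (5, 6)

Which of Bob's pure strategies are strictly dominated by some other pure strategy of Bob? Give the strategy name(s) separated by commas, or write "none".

P

Q strictly dominates P — a1: 0>-4, a2: 2>-1, a3: 6>5.
Q: no other strategy beats it everywhere (P at a1 (0>-4)).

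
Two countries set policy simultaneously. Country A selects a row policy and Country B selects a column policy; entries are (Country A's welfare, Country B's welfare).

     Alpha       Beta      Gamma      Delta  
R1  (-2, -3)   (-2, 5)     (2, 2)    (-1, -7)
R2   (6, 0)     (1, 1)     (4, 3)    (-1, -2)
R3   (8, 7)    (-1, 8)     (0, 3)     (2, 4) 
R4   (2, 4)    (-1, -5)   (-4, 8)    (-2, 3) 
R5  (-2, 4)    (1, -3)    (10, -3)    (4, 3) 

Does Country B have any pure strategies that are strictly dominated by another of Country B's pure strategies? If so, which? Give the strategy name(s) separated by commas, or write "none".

Delta

Alpha: no other strategy beats it everywhere (Beta at R4 (4>-5); Gamma at R3 (7>3); Delta at R1 (-3>-7)).
Beta: no other strategy beats it everywhere (Alpha at R1 (5>-3); Gamma at R1 (5>2); Delta at R1 (5>-7)).
Gamma: no other strategy beats it everywhere (Alpha at R1 (2>-3); Beta at R2 (3>1); Delta at R1 (2>-7)).
Delta is strictly dominated by Alpha (R1: -3>-7, R2: 0>-2, R3: 7>4, R4: 4>3, R5: 4>3).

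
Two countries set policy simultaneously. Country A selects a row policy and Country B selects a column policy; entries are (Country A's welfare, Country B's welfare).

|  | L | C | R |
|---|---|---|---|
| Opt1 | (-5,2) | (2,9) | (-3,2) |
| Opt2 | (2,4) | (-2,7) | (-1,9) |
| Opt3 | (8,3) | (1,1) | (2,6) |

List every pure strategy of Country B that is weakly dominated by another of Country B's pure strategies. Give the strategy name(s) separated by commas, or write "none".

L

R weakly dominates L — Opt1: 2=2, Opt2: 9>4, Opt3: 6>3.
Nothing dominates C: L at Opt1 (9>2); R at Opt1 (9>2).
R: no other strategy beats it everywhere (L at Opt2 (9>4); C at Opt2 (9>7)).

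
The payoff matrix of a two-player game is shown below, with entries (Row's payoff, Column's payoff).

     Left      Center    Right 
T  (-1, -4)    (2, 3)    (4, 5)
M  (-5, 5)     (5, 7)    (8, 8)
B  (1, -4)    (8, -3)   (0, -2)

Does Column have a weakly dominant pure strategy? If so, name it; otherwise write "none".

Right

Right vs Left: T: 5>-4, M: 8>5, B: -2>-4.
Right vs Center: T: 5>3, M: 8>7, B: -2>-3.
Right is at least as good as every other strategy against every opponent action, so it is weakly dominant.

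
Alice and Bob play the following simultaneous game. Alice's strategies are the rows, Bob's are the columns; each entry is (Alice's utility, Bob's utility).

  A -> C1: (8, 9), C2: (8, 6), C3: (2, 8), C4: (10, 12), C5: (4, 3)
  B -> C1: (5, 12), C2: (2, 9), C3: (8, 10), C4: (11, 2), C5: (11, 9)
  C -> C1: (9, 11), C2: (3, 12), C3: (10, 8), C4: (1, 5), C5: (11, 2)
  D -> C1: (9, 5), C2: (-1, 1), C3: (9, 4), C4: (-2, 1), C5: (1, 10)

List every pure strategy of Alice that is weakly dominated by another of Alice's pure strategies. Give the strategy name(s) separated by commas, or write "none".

D

Nothing dominates A: B at C1 (8>5); C at C2 (8>3); D at C2 (8>-1).
B: no other strategy beats it everywhere (A at C3 (8>2); C at C4 (11>1); D at C2 (2>-1)).
C is not dominated — it holds its own against A at C1 (9>8); B at C1 (9>5); D at C2 (3>-1).
D is weakly dominated by C (C1: 9=9, C2: 3>-1, C3: 10>9, C4: 1>-2, C5: 11>1).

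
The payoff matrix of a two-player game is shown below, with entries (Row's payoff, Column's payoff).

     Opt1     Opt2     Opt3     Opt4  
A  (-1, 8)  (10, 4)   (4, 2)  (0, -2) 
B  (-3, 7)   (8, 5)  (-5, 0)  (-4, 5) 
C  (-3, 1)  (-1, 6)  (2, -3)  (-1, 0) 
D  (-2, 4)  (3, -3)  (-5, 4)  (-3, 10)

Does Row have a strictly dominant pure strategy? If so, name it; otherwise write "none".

A vs B: Opt1: -1>-3, Opt2: 10>8, Opt3: 4>-5, Opt4: 0>-4.
A vs C: Opt1: -1>-3, Opt2: 10>-1, Opt3: 4>2, Opt4: 0>-1.
A vs D: Opt1: -1>-2, Opt2: 10>3, Opt3: 4>-5, Opt4: 0>-3.
A strictly beats every other strategy against every opponent action, so it is strictly dominant.

A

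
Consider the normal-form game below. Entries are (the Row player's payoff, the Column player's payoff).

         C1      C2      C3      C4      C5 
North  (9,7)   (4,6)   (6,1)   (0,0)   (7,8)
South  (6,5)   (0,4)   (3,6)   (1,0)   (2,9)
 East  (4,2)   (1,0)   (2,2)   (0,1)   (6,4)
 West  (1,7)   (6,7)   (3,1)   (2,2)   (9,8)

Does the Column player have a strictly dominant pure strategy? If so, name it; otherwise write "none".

C5 vs C1: North: 8>7, South: 9>5, East: 4>2, West: 8>7.
C5 vs C2: North: 8>6, South: 9>4, East: 4>0, West: 8>7.
C5 vs C3: North: 8>1, South: 9>6, East: 4>2, West: 8>1.
C5 vs C4: North: 8>0, South: 9>0, East: 4>1, West: 8>2.
C5 strictly beats every other strategy against every opponent action, so it is strictly dominant.

C5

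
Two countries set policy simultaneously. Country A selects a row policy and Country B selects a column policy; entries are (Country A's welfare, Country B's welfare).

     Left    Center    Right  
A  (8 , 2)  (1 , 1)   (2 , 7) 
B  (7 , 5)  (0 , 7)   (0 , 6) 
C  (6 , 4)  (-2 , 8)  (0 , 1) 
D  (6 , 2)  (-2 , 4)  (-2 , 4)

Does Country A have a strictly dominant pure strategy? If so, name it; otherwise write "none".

A vs B: Left: 8>7, Center: 1>0, Right: 2>0.
A vs C: Left: 8>6, Center: 1>-2, Right: 2>0.
A vs D: Left: 8>6, Center: 1>-2, Right: 2>-2.
A strictly beats every other strategy against every opponent action, so it is strictly dominant.

A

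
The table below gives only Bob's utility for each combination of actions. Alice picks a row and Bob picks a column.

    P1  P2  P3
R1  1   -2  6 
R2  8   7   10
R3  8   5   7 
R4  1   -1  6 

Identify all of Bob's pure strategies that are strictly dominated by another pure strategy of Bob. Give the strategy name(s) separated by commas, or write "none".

P2

P1 is not dominated — it holds its own against P2 at R1 (1>-2); P3 at R3 (8>7).
P2: dominated, since P1 does at least as well everywhere (R1: 1>-2, R2: 8>7, R3: 8>5, R4: 1>-1).
P3: no other strategy beats it everywhere (P1 at R1 (6>1); P2 at R1 (6>-2)).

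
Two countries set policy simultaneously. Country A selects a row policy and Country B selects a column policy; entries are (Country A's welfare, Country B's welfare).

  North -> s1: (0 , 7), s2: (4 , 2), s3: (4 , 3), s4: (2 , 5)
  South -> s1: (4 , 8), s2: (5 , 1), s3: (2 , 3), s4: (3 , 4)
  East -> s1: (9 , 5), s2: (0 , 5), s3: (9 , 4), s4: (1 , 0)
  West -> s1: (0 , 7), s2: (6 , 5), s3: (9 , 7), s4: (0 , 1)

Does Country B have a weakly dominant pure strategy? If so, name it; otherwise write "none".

s1

s1 vs s2: North: 7>2, South: 8>1, East: 5=5, West: 7>5.
s1 vs s3: North: 7>3, South: 8>3, East: 5>4, West: 7=7.
s1 vs s4: North: 7>5, South: 8>4, East: 5>0, West: 7>1.
s1 is at least as good as every other strategy against every opponent action, so it is weakly dominant.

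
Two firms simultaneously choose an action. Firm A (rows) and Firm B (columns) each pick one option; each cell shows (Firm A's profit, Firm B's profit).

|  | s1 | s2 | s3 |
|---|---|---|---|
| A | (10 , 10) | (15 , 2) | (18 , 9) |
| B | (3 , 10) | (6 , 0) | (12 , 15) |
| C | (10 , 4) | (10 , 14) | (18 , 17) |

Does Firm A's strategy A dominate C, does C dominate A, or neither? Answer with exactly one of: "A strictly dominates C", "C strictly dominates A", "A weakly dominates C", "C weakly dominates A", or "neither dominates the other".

A's payoffs vs C's, by Firm B's action — s1: 10=10, s2: 15>10, s3: 18=18.
A is at least as good everywhere and strictly better somewhere (tied only at s1, s3), so A weakly but not strictly dominates C.

A weakly dominates C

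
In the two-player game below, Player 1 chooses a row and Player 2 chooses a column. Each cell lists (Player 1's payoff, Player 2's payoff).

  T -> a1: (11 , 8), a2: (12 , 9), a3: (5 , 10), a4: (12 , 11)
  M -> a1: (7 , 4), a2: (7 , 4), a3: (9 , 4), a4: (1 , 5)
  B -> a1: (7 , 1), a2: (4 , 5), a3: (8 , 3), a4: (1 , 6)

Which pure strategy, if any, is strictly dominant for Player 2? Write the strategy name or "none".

a4 vs a1: T: 11>8, M: 5>4, B: 6>1.
a4 vs a2: T: 11>9, M: 5>4, B: 6>5.
a4 vs a3: T: 11>10, M: 5>4, B: 6>3.
a4 strictly beats every other strategy against every opponent action, so it is strictly dominant.

a4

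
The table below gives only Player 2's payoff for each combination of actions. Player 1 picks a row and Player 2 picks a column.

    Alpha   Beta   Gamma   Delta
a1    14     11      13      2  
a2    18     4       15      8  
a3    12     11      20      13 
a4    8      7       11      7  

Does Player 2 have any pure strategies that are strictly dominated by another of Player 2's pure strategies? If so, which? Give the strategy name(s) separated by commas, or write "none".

Alpha is not dominated — it holds its own against Beta at a1 (14>11); Gamma at a1 (14>13); Delta at a1 (14>2).
Beta is strictly dominated by Alpha (a1: 14>11, a2: 18>4, a3: 12>11, a4: 8>7).
Nothing dominates Gamma: Alpha at a3 (20>12); Beta at a1 (13>11); Delta at a1 (13>2).
Delta is strictly dominated by Gamma (a1: 13>2, a2: 15>8, a3: 20>13, a4: 11>7).

Beta, Delta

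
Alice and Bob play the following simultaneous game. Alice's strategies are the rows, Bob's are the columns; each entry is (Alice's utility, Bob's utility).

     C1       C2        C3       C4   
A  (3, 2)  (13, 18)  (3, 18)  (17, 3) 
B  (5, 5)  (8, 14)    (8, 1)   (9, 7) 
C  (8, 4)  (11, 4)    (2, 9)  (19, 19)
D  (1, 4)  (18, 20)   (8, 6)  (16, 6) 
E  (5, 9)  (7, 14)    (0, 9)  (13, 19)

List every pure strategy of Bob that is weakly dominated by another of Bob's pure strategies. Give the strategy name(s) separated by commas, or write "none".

C1: dominated, since C2 does at least as well everywhere (A: 18>2, B: 14>5, C: 4=4, D: 20>4, E: 14>9).
C2 is not dominated — it holds its own against C1 at A (18>2); C3 at B (14>1); C4 at A (18>3).
C3 is not dominated — it holds its own against C1 at A (18>2); C2 at C (9>4); C4 at A (18>3).
Nothing dominates C4: C1 at A (3>2); C2 at C (19>4); C3 at B (7>1).

C1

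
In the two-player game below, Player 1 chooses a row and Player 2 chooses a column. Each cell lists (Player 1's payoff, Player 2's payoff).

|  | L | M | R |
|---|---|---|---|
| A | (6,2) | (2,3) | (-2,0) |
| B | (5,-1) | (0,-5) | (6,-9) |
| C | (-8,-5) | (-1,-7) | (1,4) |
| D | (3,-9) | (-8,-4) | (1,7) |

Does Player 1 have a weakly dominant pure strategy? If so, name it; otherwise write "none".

A fails to dominate B at R (-2<6).
B fails to dominate A at L (5<6).
C fails to dominate A at L (-8<6).
D fails to dominate A at L (3<6).
No single strategy dominates all the others.

none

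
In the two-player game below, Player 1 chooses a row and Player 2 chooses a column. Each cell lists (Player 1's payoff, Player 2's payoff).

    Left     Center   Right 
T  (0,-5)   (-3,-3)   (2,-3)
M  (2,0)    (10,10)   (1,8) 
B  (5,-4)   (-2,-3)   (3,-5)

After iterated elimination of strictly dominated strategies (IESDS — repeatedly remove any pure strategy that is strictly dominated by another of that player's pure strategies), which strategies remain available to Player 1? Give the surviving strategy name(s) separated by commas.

Player 1's strategy T is strictly dominated by B (Left: 5>0, Center: -2>-3, Right: 3>2) and is removed.
For Player 2, Center strictly dominates Left on the remaining rows (M: 10>0, B: -3>-4); eliminate Left.
For Player 2, Center strictly dominates Right on the remaining rows (M: 10>8, B: -3>-5); eliminate Right.
Player 1's strategy B is strictly dominated by M (Center: 10>-2) and is removed.
Among the remaining strategies, none is strictly dominated by another pure strategy of the same player, so the elimination stops.
Surviving strategies — Player 1: {M}; Player 2: {Center}.

M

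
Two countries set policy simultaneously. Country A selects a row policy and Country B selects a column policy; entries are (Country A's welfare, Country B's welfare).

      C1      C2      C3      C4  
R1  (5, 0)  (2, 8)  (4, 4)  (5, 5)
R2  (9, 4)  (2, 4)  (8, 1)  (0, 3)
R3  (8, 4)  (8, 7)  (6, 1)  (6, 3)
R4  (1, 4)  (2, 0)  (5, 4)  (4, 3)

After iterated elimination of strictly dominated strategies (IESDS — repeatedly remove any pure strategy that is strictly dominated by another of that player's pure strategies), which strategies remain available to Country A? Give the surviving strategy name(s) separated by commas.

Row R1 is eliminated: R3 beats it against every remaining column (C1: 8>5, C2: 8>2, C3: 6>4, C4: 6>5).
For Country A, R3 strictly dominates R4 on the remaining columns (C1: 8>1, C2: 8>2, C3: 6>5, C4: 6>4); eliminate R4.
For Country B, C1 strictly dominates C3 on the remaining rows (R2: 4>1, R3: 4>1); eliminate C3.
For Country B, C1 strictly dominates C4 on the remaining rows (R2: 4>3, R3: 4>3); eliminate C4.
Among the remaining strategies, none is strictly dominated by another pure strategy of the same player, so the elimination stops.
Surviving strategies — Country A: {R2, R3}; Country B: {C1, C2}.

R2, R3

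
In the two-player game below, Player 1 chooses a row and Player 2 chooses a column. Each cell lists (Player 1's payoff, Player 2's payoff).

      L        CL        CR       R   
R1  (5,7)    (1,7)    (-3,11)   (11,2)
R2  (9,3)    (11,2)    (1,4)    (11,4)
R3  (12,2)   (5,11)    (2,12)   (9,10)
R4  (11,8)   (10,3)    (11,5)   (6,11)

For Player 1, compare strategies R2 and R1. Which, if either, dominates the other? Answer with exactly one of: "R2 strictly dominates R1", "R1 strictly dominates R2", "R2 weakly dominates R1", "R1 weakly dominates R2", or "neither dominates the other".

R2 weakly dominates R1

Compare R2 to R1 across each choice by Player 2: L: 9>5, CL: 11>1, CR: 1>-3, R: 11=11.
R2 is at least as good everywhere and strictly better somewhere (tied only at R), so R2 weakly but not strictly dominates R1.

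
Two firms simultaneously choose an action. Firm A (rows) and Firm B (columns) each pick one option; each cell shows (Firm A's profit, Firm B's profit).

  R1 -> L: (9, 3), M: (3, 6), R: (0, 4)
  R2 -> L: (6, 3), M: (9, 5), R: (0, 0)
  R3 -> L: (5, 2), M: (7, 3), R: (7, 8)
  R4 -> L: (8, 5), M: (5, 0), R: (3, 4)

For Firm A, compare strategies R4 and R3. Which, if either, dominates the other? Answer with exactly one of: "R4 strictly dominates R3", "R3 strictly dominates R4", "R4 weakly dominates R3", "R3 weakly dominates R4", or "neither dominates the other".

R4's payoffs vs R3's, by Firm B's action — L: 8>5, M: 5<7, R: 3<7.
R4 does better at L but worse at M, R; neither strategy dominates the other.

neither dominates the other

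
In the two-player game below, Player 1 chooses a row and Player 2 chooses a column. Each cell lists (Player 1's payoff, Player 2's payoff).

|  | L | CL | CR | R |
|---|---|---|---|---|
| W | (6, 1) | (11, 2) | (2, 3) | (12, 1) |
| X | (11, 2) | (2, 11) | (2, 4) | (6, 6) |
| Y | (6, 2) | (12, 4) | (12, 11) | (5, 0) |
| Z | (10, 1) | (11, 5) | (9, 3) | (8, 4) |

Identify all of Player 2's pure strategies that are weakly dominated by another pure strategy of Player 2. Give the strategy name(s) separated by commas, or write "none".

CL weakly dominates L — W: 2>1, X: 11>2, Y: 4>2, Z: 5>1.
CL is not dominated — it holds its own against L at W (2>1); CR at X (11>4); R at W (2>1).
CR: no other strategy beats it everywhere (L at W (3>1); CL at W (3>2); R at W (3>1)).
R is weakly dominated by CL (W: 2>1, X: 11>6, Y: 4>0, Z: 5>4).

L, R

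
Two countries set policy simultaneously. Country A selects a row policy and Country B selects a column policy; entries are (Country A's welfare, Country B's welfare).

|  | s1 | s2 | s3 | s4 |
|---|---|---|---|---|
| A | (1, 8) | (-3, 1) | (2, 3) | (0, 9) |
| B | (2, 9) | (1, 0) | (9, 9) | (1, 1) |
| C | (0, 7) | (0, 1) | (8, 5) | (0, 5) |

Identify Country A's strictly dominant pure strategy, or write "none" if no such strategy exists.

B vs A: s1: 2>1, s2: 1>-3, s3: 9>2, s4: 1>0.
B vs C: s1: 2>0, s2: 1>0, s3: 9>8, s4: 1>0.
B strictly beats every other strategy against every opponent action, so it is strictly dominant.

B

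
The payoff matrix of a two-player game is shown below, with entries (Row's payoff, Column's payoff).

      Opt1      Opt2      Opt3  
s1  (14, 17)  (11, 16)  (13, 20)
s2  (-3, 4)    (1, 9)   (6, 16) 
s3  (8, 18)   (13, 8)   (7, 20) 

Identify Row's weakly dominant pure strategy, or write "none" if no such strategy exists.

s1 fails to dominate s3 at Opt2 (11<13).
s2 fails to dominate s1 at Opt1 (-3<14).
s3 fails to dominate s1 at Opt1 (8<14).
No single strategy dominates all the others.

none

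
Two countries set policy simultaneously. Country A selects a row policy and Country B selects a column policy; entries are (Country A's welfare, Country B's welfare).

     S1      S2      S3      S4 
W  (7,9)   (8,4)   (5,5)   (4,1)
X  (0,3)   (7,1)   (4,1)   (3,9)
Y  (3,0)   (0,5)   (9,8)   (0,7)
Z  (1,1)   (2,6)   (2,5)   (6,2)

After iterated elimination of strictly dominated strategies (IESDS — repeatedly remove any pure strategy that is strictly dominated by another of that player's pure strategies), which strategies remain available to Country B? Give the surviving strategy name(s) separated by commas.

S1, S3

Country A's strategy X is strictly dominated by W (S1: 7>0, S2: 8>7, S3: 5>4, S4: 4>3) and is removed.
Column S4 is eliminated: S3 beats it against every remaining row (W: 5>1, Y: 8>7, Z: 5>2).
Country A's strategy Z is strictly dominated by W (S1: 7>1, S2: 8>2, S3: 5>2) and is removed.
Column S2 is eliminated: S3 beats it against every remaining row (W: 5>4, Y: 8>5).
Among the remaining strategies, none is strictly dominated by another pure strategy of the same player, so the elimination stops.
Surviving strategies — Country A: {W, Y}; Country B: {S1, S3}.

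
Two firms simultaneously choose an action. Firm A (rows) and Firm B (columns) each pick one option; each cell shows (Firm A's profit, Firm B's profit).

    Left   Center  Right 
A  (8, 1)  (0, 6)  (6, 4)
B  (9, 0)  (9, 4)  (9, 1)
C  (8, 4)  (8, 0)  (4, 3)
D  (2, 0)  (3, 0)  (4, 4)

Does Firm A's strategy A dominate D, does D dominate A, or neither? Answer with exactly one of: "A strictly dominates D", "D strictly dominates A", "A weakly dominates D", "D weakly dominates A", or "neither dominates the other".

Compare A to D across each choice by Firm B: Left: 8>2, Center: 0<3, Right: 6>4.
A does better at Left, Right but worse at Center; neither strategy dominates the other.

neither dominates the other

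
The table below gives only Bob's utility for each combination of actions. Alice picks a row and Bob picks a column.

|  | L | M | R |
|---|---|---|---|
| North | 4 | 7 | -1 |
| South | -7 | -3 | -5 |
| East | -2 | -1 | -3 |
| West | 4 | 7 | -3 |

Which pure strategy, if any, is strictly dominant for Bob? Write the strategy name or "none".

M

M vs L: North: 7>4, South: -3>-7, East: -1>-2, West: 7>4.
M vs R: North: 7>-1, South: -3>-5, East: -1>-3, West: 7>-3.
M strictly beats every other strategy against every opponent action, so it is strictly dominant.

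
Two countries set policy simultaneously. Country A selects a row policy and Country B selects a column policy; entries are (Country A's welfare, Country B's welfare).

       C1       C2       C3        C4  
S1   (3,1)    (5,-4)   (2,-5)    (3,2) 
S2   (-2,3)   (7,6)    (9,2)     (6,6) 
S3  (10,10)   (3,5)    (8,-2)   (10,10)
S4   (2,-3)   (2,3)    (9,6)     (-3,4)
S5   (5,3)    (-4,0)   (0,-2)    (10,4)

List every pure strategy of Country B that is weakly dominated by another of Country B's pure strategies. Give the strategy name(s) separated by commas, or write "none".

C1: dominated, since C4 does at least as well everywhere (S1: 2>1, S2: 6>3, S3: 10=10, S4: 4>-3, S5: 4>3).
C2: dominated, since C4 does at least as well everywhere (S1: 2>-4, S2: 6=6, S3: 10>5, S4: 4>3, S5: 4>0).
C3 is not dominated — it holds its own against C1 at S4 (6>-3); C2 at S4 (6>3); C4 at S4 (6>4).
C4 is not dominated — it holds its own against C1 at S1 (2>1); C2 at S1 (2>-4); C3 at S1 (2>-5).

C1, C2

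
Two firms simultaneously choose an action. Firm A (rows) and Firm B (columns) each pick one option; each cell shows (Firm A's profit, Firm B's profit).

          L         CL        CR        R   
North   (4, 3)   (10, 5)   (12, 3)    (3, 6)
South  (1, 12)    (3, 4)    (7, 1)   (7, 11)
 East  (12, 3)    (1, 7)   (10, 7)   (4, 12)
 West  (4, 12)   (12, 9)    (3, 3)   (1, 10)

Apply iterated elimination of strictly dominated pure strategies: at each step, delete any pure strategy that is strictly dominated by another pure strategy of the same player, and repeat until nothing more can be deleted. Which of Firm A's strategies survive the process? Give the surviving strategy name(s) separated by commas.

South, East

Column CL is eliminated: R beats it against every remaining row (North: 6>5, South: 11>4, East: 12>7, West: 10>9).
For Firm A, East strictly dominates West on the remaining columns (L: 12>4, CR: 10>3, R: 4>1); eliminate West.
For Firm B, R strictly dominates CR on the remaining rows (North: 6>3, South: 11>1, East: 12>7); eliminate CR.
Row North is eliminated: East beats it against every remaining column (L: 12>4, R: 4>3).
Among the remaining strategies, none is strictly dominated by another pure strategy of the same player, so the elimination stops.
Surviving strategies — Firm A: {South, East}; Firm B: {L, R}.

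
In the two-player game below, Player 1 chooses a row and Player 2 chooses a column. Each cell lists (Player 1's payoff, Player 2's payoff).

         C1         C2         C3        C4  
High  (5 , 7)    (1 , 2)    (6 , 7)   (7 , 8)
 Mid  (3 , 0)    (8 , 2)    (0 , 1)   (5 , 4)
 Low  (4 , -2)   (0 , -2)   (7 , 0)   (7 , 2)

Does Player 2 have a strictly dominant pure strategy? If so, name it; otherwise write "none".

C4 vs C1: High: 8>7, Mid: 4>0, Low: 2>-2.
C4 vs C2: High: 8>2, Mid: 4>2, Low: 2>-2.
C4 vs C3: High: 8>7, Mid: 4>1, Low: 2>0.
C4 strictly beats every other strategy against every opponent action, so it is strictly dominant.

C4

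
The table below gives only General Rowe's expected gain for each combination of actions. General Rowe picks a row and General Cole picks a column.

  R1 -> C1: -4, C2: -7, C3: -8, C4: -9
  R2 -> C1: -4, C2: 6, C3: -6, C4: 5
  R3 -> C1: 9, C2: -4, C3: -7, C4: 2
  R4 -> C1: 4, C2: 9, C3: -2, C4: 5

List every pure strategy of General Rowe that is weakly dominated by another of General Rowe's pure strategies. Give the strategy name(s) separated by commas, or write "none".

R1, R2

R1: dominated, since R2 does at least as well everywhere (C1: -4=-4, C2: 6>-7, C3: -6>-8, C4: 5>-9).
R2: dominated, since R4 does at least as well everywhere (C1: 4>-4, C2: 9>6, C3: -2>-6, C4: 5=5).
Nothing dominates R3: R1 at C1 (9>-4); R2 at C1 (9>-4); R4 at C1 (9>4).
R4: no other strategy beats it everywhere (R1 at C1 (4>-4); R2 at C1 (4>-4); R3 at C2 (9>-4)).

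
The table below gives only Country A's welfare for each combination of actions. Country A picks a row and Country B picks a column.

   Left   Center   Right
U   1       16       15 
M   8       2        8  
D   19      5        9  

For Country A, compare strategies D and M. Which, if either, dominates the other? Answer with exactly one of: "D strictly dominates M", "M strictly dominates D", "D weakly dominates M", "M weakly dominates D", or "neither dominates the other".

D strictly dominates M

Compare D to M across each choice by Country B: Left: 19>8, Center: 5>2, Right: 9>8.
D gives a strictly higher payoff against each choice by Country B, so D strictly dominates M.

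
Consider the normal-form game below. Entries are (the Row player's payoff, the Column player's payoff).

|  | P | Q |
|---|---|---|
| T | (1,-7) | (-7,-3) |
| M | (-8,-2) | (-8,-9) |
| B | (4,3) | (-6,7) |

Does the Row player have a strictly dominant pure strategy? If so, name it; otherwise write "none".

B

B vs T: P: 4>1, Q: -6>-7.
B vs M: P: 4>-8, Q: -6>-8.
B strictly beats every other strategy against every opponent action, so it is strictly dominant.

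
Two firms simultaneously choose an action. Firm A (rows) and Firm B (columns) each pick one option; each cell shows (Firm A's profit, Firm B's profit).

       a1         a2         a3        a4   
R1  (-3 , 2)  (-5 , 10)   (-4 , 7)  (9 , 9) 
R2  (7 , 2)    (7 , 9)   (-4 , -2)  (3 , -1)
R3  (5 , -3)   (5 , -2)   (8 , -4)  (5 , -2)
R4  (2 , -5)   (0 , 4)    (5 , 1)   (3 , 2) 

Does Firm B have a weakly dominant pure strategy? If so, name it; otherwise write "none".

a2 vs a1: R1: 10>2, R2: 9>2, R3: -2>-3, R4: 4>-5.
a2 vs a3: R1: 10>7, R2: 9>-2, R3: -2>-4, R4: 4>1.
a2 vs a4: R1: 10>9, R2: 9>-1, R3: -2=-2, R4: 4>2.
a2 is at least as good as every other strategy against every opponent action, so it is weakly dominant.

a2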